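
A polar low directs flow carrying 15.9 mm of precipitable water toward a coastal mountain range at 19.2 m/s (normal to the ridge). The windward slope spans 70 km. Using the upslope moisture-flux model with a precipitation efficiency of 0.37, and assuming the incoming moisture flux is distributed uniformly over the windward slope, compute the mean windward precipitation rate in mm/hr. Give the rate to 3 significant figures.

Incoming column moisture flux per unit ridge length: F = V × PW = 19.2 × 15.9 = 305.28 mm·m/s.
Spread over the 70 km slope with efficiency ε = 0.37: R = ε·F/W = 0.37 × 305.28 / 70000 m = 1.614e-03 mm/s.
R = 1.614e-03 × 3600 = 5.81 mm/hr.

R ≈ 5.81 mm/hr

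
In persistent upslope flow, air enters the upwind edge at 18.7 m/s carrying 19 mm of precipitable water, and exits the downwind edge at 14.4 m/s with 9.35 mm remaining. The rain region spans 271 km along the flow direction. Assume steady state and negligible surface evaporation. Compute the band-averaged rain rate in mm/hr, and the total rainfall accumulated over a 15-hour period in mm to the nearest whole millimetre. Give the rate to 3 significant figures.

R ≈ 2.93 mm/hr; total ≈ 44 mm

Column moisture flux per unit crosswind length is F = V × PW.
Inflow: F_in = 18.7 × 19 = 355.3 mm·m/s
Outflow: F_out = 14.4 × 9.35 = 134.64 mm·m/s
Steady-state rate R = (F_in − F_out)/L = (355.3 − 134.64) / 271000 m = 8.142e-04 mm/s.
R = 8.142e-04 × 3600 = 2.93 mm/hr.
Over 15 h: total = 2.93 × 15 = 43.95 ≈ 44 mm.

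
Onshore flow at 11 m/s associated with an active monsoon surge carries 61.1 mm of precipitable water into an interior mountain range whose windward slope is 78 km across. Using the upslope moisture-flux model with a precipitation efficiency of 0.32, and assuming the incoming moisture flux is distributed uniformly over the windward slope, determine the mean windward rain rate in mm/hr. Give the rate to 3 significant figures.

R ≈ 9.93 mm/hr

Incoming column moisture flux per unit ridge length: F = V × PW = 11 × 61.1 = 672.1 mm·m/s.
Spread over the 78 km slope with efficiency ε = 0.32: R = ε·F/W = 0.32 × 672.1 / 78000 m = 2.757e-03 mm/s.
R = 2.757e-03 × 3600 = 9.93 mm/hr.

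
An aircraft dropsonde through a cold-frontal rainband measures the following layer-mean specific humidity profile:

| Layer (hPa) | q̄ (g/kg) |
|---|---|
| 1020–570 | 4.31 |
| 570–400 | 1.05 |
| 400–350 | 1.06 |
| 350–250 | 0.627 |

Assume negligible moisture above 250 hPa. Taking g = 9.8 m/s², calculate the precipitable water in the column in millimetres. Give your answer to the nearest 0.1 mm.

PW ≈ 22.8 mm

Precipitable water is the column-integrated vapour mass per unit area: PW = (1/g) Σ q̄ Δp, with q in kg/kg and Δp in Pa (1 kg/m² of water = 1 mm).
Layer 1020–570 hPa: Δp = 450 hPa = 45000 Pa, q̄ = 0.00431 kg/kg → 0.00431 × 45000 / 9.8 = 19.79 mm
Layer 570–400 hPa: Δp = 170 hPa = 17000 Pa, q̄ = 0.00105 kg/kg → 0.00105 × 17000 / 9.8 = 1.82 mm
Layer 400–350 hPa: Δp = 50 hPa = 5000 Pa, q̄ = 0.00106 kg/kg → 0.00106 × 5000 / 9.8 = 0.54 mm
Layer 350–250 hPa: Δp = 100 hPa = 10000 Pa, q̄ = 0.000627 kg/kg → 0.000627 × 10000 / 9.8 = 0.64 mm
PW = 19.79 + 1.82 + 0.54 + 0.64 = 22.79 ≈ 22.8 mm.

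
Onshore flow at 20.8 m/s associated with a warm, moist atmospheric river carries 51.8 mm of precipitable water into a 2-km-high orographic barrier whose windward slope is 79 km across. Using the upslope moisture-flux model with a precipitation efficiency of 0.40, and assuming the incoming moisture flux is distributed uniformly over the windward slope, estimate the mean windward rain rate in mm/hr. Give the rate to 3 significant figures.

R ≈ 19.6 mm/hr

Incoming column moisture flux per unit ridge length: F = V × PW = 20.8 × 51.8 = 1077.44 mm·m/s.
Spread over the 79 km slope with efficiency ε = 0.40: R = ε·F/W = 0.40 × 1077.44 / 79000 m = 5.455e-03 mm/s.
R = 5.455e-03 × 3600 = 19.6 mm/hr.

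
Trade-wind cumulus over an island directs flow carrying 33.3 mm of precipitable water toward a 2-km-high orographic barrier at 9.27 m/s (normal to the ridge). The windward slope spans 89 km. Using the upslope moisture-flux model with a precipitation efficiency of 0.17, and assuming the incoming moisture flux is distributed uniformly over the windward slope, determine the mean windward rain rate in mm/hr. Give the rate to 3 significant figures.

R ≈ 2.12 mm/hr

Incoming column moisture flux per unit ridge length: F = V × PW = 9.27 × 33.3 = 308.691 mm·m/s.
Spread over the 89 km slope with efficiency ε = 0.17: R = ε·F/W = 0.17 × 308.691 / 89000 m = 5.896e-04 mm/s.
R = 5.896e-04 × 3600 = 2.12 mm/hr.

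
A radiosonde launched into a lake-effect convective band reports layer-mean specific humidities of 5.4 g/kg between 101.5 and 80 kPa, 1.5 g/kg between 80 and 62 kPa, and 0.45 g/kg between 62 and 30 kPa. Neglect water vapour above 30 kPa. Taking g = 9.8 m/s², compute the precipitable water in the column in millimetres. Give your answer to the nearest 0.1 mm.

PW ≈ 16.1 mm

Precipitable water is the column-integrated vapour mass per unit area: PW = (1/g) Σ q̄ Δp, with q in kg/kg and Δp in Pa (1 kg/m² of water = 1 mm).
Layer 101.5–80 kPa: Δp = 215 hPa = 21500 Pa, q̄ = 0.0054 kg/kg → 0.0054 × 21500 / 9.8 = 11.85 mm
Layer 80–62 kPa: Δp = 180 hPa = 18000 Pa, q̄ = 0.0015 kg/kg → 0.0015 × 18000 / 9.8 = 2.76 mm
Layer 62–30 kPa: Δp = 320 hPa = 32000 Pa, q̄ = 0.00045 kg/kg → 0.00045 × 32000 / 9.8 = 1.47 mm
PW = 11.85 + 2.76 + 1.47 = 16.08 ≈ 16.1 mm.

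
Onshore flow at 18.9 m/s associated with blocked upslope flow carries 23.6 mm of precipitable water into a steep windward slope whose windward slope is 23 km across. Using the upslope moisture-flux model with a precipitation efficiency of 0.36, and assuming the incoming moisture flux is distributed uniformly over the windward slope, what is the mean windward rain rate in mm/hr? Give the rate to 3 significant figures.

R ≈ 25.1 mm/hr

Incoming column moisture flux per unit ridge length: F = V × PW = 18.9 × 23.6 = 446.04 mm·m/s.
Spread over the 23 km slope with efficiency ε = 0.36: R = ε·F/W = 0.36 × 446.04 / 23000 m = 6.981e-03 mm/s.
R = 6.981e-03 × 3600 = 25.1 mm/hr.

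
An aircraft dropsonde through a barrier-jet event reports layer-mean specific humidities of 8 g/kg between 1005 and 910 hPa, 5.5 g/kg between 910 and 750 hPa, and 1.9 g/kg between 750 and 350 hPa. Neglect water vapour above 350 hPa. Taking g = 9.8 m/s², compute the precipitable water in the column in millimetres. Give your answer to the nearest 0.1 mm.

Precipitable water is the column-integrated vapour mass per unit area: PW = (1/g) Σ q̄ Δp, with q in kg/kg and Δp in Pa (1 kg/m² of water = 1 mm).
Layer 1005–910 hPa: Δp = 95 hPa = 9500 Pa, q̄ = 0.008 kg/kg → 0.008 × 9500 / 9.8 = 7.76 mm
Layer 910–750 hPa: Δp = 160 hPa = 16000 Pa, q̄ = 0.0055 kg/kg → 0.0055 × 16000 / 9.8 = 8.98 mm
Layer 750–350 hPa: Δp = 400 hPa = 40000 Pa, q̄ = 0.0019 kg/kg → 0.0019 × 40000 / 9.8 = 7.76 mm
PW = 7.76 + 8.98 + 7.76 = 24.50 ≈ 24.5 mm.

PW ≈ 24.5 mm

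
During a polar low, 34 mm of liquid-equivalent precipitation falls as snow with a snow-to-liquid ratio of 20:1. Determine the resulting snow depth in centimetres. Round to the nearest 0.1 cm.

Snow depth = liquid × ratio = 34 mm × 20 = 680 mm = 68.0 cm.

snow depth ≈ 68.0 cm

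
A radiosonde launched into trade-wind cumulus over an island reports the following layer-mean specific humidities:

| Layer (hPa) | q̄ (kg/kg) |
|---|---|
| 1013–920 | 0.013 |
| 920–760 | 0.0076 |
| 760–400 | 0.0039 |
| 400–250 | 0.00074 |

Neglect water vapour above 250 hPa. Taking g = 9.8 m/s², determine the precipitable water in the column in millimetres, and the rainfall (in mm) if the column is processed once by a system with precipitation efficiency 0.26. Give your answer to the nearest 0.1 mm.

Precipitable water is the column-integrated vapour mass per unit area: PW = (1/g) Σ q̄ Δp, with q in kg/kg and Δp in Pa (1 kg/m² of water = 1 mm).
Layer 1013–920 hPa: Δp = 93 hPa = 9300 Pa, q̄ = 0.013 kg/kg → 0.013 × 9300 / 9.8 = 12.34 mm
Layer 920–760 hPa: Δp = 160 hPa = 16000 Pa, q̄ = 0.0076 kg/kg → 0.0076 × 16000 / 9.8 = 12.41 mm
Layer 760–400 hPa: Δp = 360 hPa = 36000 Pa, q̄ = 0.0039 kg/kg → 0.0039 × 36000 / 9.8 = 14.33 mm
Layer 400–250 hPa: Δp = 150 hPa = 15000 Pa, q̄ = 0.00074 kg/kg → 0.00074 × 15000 / 9.8 = 1.13 mm
PW = 12.34 + 12.41 + 14.33 + 1.13 = 40.21 ≈ 40.2 mm.
Rainfall = ε × PW = 0.26 × 40.2 = 10.5 mm.

PW ≈ 40.2 mm; rainfall ≈ 10.5 mm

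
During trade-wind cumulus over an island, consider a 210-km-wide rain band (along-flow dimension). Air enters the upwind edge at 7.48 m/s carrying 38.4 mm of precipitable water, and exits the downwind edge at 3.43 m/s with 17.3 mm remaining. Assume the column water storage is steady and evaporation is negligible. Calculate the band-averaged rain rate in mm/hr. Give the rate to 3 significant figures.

Column moisture flux per unit crosswind length is F = V × PW.
Inflow: F_in = 7.48 × 38.4 = 287.232 mm·m/s
Outflow: F_out = 3.43 × 17.3 = 59.339 mm·m/s
Steady-state rate R = (F_in − F_out)/L = (287.232 − 59.339) / 210000 m = 1.085e-03 mm/s.
R = 1.085e-03 × 3600 = 3.91 mm/hr.

R ≈ 3.91 mm/hr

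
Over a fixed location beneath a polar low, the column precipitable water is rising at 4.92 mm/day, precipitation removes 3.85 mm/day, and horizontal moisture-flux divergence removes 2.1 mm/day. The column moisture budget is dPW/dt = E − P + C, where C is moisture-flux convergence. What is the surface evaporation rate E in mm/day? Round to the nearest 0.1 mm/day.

E ≈ 10.9 mm/day

dPW/dt = +4.92 mm/day.
E = dPW/dt + P − C = (+4.92) + 3.85 − (-2.1) = 10.9 mm/day.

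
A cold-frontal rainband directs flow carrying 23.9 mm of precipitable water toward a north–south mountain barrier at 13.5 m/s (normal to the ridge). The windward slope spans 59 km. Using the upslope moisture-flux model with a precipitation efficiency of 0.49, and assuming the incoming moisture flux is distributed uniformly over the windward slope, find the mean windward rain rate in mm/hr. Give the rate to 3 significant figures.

R ≈ 9.65 mm/hr

Incoming column moisture flux per unit ridge length: F = V × PW = 13.5 × 23.9 = 322.65 mm·m/s.
Spread over the 59 km slope with efficiency ε = 0.49: R = ε·F/W = 0.49 × 322.65 / 59000 m = 2.680e-03 mm/s.
R = 2.680e-03 × 3600 = 9.65 mm/hr.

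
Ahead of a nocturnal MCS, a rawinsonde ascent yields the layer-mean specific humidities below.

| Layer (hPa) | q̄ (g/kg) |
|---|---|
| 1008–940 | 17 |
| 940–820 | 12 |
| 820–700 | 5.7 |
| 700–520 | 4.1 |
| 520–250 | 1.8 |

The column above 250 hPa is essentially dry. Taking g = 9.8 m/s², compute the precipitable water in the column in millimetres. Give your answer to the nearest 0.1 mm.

PW ≈ 46.0 mm

Precipitable water is the column-integrated vapour mass per unit area: PW = (1/g) Σ q̄ Δp, with q in kg/kg and Δp in Pa (1 kg/m² of water = 1 mm).
Layer 1008–940 hPa: Δp = 68 hPa = 6800 Pa, q̄ = 0.017 kg/kg → 0.017 × 6800 / 9.8 = 11.80 mm
Layer 940–820 hPa: Δp = 120 hPa = 12000 Pa, q̄ = 0.012 kg/kg → 0.012 × 12000 / 9.8 = 14.69 mm
Layer 820–700 hPa: Δp = 120 hPa = 12000 Pa, q̄ = 0.0057 kg/kg → 0.0057 × 12000 / 9.8 = 6.98 mm
Layer 700–520 hPa: Δp = 180 hPa = 18000 Pa, q̄ = 0.0041 kg/kg → 0.0041 × 18000 / 9.8 = 7.53 mm
Layer 520–250 hPa: Δp = 270 hPa = 27000 Pa, q̄ = 0.0018 kg/kg → 0.0018 × 27000 / 9.8 = 4.96 mm
PW = 11.80 + 14.69 + 6.98 + 7.53 + 4.96 = 45.96 ≈ 46.0 mm.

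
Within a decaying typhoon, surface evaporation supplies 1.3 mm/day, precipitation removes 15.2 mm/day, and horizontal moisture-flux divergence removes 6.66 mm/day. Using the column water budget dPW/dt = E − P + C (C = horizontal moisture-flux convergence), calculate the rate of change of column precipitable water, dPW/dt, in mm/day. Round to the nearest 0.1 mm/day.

dPW/dt ≈ -20.6 mm/day

dPW/dt = E − P + C = 1.3 − 15.2 + (-6.66) = -20.6 mm/day.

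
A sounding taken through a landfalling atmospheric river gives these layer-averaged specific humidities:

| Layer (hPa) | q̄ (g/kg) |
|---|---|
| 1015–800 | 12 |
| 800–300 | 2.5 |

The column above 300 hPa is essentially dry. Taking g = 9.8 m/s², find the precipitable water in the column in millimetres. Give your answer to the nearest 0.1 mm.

PW ≈ 39.1 mm

Precipitable water is the column-integrated vapour mass per unit area: PW = (1/g) Σ q̄ Δp, with q in kg/kg and Δp in Pa (1 kg/m² of water = 1 mm).
Layer 1015–800 hPa: Δp = 215 hPa = 21500 Pa, q̄ = 0.012 kg/kg → 0.012 × 21500 / 9.8 = 26.33 mm
Layer 800–300 hPa: Δp = 500 hPa = 50000 Pa, q̄ = 0.0025 kg/kg → 0.0025 × 50000 / 9.8 = 12.76 mm
PW = 26.33 + 12.76 = 39.09 ≈ 39.1 mm.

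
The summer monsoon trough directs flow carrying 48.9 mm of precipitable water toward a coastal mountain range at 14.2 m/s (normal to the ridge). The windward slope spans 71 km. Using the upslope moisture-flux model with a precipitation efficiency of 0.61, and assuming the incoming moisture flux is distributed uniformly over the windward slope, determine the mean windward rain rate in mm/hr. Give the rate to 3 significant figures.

R ≈ 21.5 mm/hr

Incoming column moisture flux per unit ridge length: F = V × PW = 14.2 × 48.9 = 694.38 mm·m/s.
Spread over the 71 km slope with efficiency ε = 0.61: R = ε·F/W = 0.61 × 694.38 / 71000 m = 5.966e-03 mm/s.
R = 5.966e-03 × 3600 = 21.5 mm/hr.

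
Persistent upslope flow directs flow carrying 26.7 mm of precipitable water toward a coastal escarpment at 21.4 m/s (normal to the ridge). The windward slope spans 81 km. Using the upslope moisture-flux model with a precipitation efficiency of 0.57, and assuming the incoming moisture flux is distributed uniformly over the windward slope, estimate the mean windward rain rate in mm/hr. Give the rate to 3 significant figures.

Incoming column moisture flux per unit ridge length: F = V × PW = 21.4 × 26.7 = 571.38 mm·m/s.
Spread over the 81 km slope with efficiency ε = 0.57: R = ε·F/W = 0.57 × 571.38 / 81000 m = 4.021e-03 mm/s.
R = 4.021e-03 × 3600 = 14.5 mm/hr.

R ≈ 14.5 mm/hr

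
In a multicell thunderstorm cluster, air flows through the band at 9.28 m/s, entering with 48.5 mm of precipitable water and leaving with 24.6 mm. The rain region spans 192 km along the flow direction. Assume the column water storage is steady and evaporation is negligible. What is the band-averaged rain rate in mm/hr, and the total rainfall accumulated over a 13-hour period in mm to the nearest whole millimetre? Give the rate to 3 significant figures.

Column moisture flux per unit crosswind length is F = V × PW.
Inflow: F_in = 9.28 × 48.5 = 450.08 mm·m/s
Outflow: F_out = 9.28 × 24.6 = 228.288 mm·m/s
Steady-state rate R = (F_in − F_out)/L = (450.08 − 228.288) / 192000 m = 1.155e-03 mm/s.
R = 1.155e-03 × 3600 = 4.16 mm/hr.
Over 13 h: total = 4.16 × 13 = 54.08 ≈ 54 mm.

R ≈ 4.16 mm/hr; total ≈ 54 mm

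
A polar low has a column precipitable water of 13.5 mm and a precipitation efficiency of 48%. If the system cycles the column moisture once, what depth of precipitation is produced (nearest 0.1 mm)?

Precipitation = ε × PW = 0.48 × 13.5 = 6.5 mm.

precipitation ≈ 6.5 mm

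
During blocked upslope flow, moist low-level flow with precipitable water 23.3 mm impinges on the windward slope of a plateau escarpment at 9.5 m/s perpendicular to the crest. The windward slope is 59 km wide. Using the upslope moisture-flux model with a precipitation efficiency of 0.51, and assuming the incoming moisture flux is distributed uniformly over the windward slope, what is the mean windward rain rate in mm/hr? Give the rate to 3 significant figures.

R ≈ 6.89 mm/hr

Incoming column moisture flux per unit ridge length: F = V × PW = 9.5 × 23.3 = 221.35 mm·m/s.
Spread over the 59 km slope with efficiency ε = 0.51: R = ε·F/W = 0.51 × 221.35 / 59000 m = 1.913e-03 mm/s.
R = 1.913e-03 × 3600 = 6.89 mm/hr.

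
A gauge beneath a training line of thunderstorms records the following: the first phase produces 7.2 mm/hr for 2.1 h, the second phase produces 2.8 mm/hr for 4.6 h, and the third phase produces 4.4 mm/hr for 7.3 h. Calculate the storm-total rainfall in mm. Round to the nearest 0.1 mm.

Total = Σ Rᵢ Δtᵢ = 7.2 × 2.1 + 2.8 × 4.6 + 4.4 × 7.3
      = 15.12 + 12.88 + 32.12 = 60.1 mm.

total ≈ 60.1 mm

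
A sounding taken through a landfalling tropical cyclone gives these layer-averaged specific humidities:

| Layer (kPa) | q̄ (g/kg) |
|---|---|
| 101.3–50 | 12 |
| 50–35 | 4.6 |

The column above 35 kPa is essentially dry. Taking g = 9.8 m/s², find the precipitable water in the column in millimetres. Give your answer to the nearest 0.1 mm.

Precipitable water is the column-integrated vapour mass per unit area: PW = (1/g) Σ q̄ Δp, with q in kg/kg and Δp in Pa (1 kg/m² of water = 1 mm).
Layer 101.3–50 kPa: Δp = 513 hPa = 51300 Pa, q̄ = 0.012 kg/kg → 0.012 × 51300 / 9.8 = 62.82 mm
Layer 50–35 kPa: Δp = 150 hPa = 15000 Pa, q̄ = 0.0046 kg/kg → 0.0046 × 15000 / 9.8 = 7.04 mm
PW = 62.82 + 7.04 = 69.86 ≈ 69.9 mm.

PW ≈ 69.9 mm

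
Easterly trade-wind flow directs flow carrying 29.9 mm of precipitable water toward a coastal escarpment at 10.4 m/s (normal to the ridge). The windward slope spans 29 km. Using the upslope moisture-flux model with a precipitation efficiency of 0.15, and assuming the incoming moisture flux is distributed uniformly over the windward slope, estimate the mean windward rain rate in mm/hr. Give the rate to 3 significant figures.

R ≈ 5.79 mm/hr

Incoming column moisture flux per unit ridge length: F = V × PW = 10.4 × 29.9 = 310.96 mm·m/s.
Spread over the 29 km slope with efficiency ε = 0.15: R = ε·F/W = 0.15 × 310.96 / 29000 m = 1.608e-03 mm/s.
R = 1.608e-03 × 3600 = 5.79 mm/hr.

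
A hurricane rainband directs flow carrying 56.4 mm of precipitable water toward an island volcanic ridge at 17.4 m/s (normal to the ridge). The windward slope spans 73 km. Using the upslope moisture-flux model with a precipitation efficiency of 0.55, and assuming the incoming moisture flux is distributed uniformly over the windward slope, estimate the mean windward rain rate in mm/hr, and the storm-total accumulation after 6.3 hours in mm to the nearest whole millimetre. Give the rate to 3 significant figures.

R ≈ 26.6 mm/hr; total ≈ 168 mm

Incoming column moisture flux per unit ridge length: F = V × PW = 17.4 × 56.4 = 981.36 mm·m/s.
Spread over the 73 km slope with efficiency ε = 0.55: R = ε·F/W = 0.55 × 981.36 / 73000 m = 7.394e-03 mm/s.
R = 7.394e-03 × 3600 = 26.6 mm/hr.
Over 6.3 h: total = 26.6 × 6.3 = 167.58 ≈ 168 mm.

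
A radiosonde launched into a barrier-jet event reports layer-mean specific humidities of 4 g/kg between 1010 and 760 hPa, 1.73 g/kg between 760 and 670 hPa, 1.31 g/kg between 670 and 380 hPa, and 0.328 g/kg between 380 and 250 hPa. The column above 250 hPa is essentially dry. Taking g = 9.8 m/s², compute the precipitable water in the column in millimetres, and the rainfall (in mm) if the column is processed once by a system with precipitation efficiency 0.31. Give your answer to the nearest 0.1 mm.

PW ≈ 16.1 mm; rainfall ≈ 5.0 mm

Precipitable water is the column-integrated vapour mass per unit area: PW = (1/g) Σ q̄ Δp, with q in kg/kg and Δp in Pa (1 kg/m² of water = 1 mm).
Layer 1010–760 hPa: Δp = 250 hPa = 25000 Pa, q̄ = 0.004 kg/kg → 0.004 × 25000 / 9.8 = 10.20 mm
Layer 760–670 hPa: Δp = 90 hPa = 9000 Pa, q̄ = 0.00173 kg/kg → 0.00173 × 9000 / 9.8 = 1.59 mm
Layer 670–380 hPa: Δp = 290 hPa = 29000 Pa, q̄ = 0.00131 kg/kg → 0.00131 × 29000 / 9.8 = 3.88 mm
Layer 380–250 hPa: Δp = 130 hPa = 13000 Pa, q̄ = 0.000328 kg/kg → 0.000328 × 13000 / 9.8 = 0.44 mm
PW = 10.20 + 1.59 + 3.88 + 0.44 = 16.11 ≈ 16.1 mm.
Rainfall = ε × PW = 0.31 × 16.1 = 5.0 mm.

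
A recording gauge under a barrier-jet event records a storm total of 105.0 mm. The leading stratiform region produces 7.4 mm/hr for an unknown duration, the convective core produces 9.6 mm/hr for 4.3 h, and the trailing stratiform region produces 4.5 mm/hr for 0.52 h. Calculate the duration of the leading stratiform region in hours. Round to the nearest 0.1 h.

duration ≈ 8.3 h

Known phases: 9.6 × 4.3 + 4.5 × 0.52 = 41.28 + 2.34 = 43.62 mm.
Remaining depth = 105.0 − 43.62 = 61.38 mm.
Duration = 61.38 / 7.4 = 8.3 h.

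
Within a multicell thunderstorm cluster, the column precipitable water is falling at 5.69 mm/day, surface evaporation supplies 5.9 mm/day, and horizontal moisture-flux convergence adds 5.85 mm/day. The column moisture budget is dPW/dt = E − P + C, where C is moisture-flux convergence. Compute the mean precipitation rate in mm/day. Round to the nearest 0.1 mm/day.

P ≈ 17.4 mm/day

dPW/dt = -5.69 mm/day.
P = E + C − dPW/dt = 5.9 + (5.85) − (-5.69) = 17.4 mm/day.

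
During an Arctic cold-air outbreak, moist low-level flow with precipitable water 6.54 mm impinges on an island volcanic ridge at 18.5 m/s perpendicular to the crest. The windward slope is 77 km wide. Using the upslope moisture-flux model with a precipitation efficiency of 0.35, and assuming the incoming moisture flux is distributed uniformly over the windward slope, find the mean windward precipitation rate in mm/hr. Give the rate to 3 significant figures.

R ≈ 1.98 mm/hr

Incoming column moisture flux per unit ridge length: F = V × PW = 18.5 × 6.54 = 120.99 mm·m/s.
Spread over the 77 km slope with efficiency ε = 0.35: R = ε·F/W = 0.35 × 120.99 / 77000 m = 5.500e-04 mm/s.
R = 5.500e-04 × 3600 = 1.98 mm/hr.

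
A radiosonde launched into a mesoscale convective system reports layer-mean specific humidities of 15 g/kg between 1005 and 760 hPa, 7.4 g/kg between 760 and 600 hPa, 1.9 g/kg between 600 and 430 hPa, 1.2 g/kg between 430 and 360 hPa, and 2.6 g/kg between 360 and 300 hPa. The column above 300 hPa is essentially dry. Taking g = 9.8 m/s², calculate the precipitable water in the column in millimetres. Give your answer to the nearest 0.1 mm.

Precipitable water is the column-integrated vapour mass per unit area: PW = (1/g) Σ q̄ Δp, with q in kg/kg and Δp in Pa (1 kg/m² of water = 1 mm).
Layer 1005–760 hPa: Δp = 245 hPa = 24500 Pa, q̄ = 0.015 kg/kg → 0.015 × 24500 / 9.8 = 37.50 mm
Layer 760–600 hPa: Δp = 160 hPa = 16000 Pa, q̄ = 0.0074 kg/kg → 0.0074 × 16000 / 9.8 = 12.08 mm
Layer 600–430 hPa: Δp = 170 hPa = 17000 Pa, q̄ = 0.0019 kg/kg → 0.0019 × 17000 / 9.8 = 3.30 mm
Layer 430–360 hPa: Δp = 70 hPa = 7000 Pa, q̄ = 0.0012 kg/kg → 0.0012 × 7000 / 9.8 = 0.86 mm
Layer 360–300 hPa: Δp = 60 hPa = 6000 Pa, q̄ = 0.0026 kg/kg → 0.0026 × 6000 / 9.8 = 1.59 mm
PW = 37.50 + 12.08 + 3.30 + 0.86 + 1.59 = 55.33 ≈ 55.3 mm.

PW ≈ 55.3 mm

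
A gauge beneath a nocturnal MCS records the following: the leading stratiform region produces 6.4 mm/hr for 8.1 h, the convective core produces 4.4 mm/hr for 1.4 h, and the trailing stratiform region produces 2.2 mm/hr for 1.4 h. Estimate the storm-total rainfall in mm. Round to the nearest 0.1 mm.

Total = Σ Rᵢ Δtᵢ = 6.4 × 8.1 + 4.4 × 1.4 + 2.2 × 1.4
      = 51.84 + 6.16 + 3.08 = 61.1 mm.

total ≈ 61.1 mm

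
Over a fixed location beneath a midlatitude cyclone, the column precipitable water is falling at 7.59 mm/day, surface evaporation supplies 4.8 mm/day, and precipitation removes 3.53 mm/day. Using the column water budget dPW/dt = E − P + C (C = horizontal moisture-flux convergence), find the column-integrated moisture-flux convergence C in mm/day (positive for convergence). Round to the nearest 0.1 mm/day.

C ≈ -8.9 mm/day

dPW/dt = -7.59 mm/day.
C = dPW/dt − E + P = (-7.59) − 4.8 + 3.53 = -8.9 mm/day.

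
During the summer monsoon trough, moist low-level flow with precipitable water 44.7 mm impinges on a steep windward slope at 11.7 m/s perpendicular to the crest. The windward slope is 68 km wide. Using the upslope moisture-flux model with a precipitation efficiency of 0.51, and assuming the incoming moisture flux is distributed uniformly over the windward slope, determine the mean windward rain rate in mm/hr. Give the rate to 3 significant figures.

Incoming column moisture flux per unit ridge length: F = V × PW = 11.7 × 44.7 = 522.99 mm·m/s.
Spread over the 68 km slope with efficiency ε = 0.51: R = ε·F/W = 0.51 × 522.99 / 68000 m = 3.922e-03 mm/s.
R = 3.922e-03 × 3600 = 14.1 mm/hr.

R ≈ 14.1 mm/hr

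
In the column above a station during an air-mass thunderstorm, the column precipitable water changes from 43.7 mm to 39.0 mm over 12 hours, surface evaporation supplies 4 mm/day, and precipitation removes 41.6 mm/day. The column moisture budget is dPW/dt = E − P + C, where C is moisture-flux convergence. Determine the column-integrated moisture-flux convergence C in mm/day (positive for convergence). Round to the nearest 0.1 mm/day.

dPW/dt = (39.0 − 43.7) mm / (12/24 day) = -9.400 mm/day.
C = dPW/dt − E + P = (-9.400) − 4 + 41.6 = 28.2 mm/day.

C ≈ 28.2 mm/day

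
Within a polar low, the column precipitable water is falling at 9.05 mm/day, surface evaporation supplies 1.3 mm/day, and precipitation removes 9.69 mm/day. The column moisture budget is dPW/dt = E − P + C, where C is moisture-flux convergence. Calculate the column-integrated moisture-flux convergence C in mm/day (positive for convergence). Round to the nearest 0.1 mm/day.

C ≈ -0.7 mm/day

dPW/dt = -9.05 mm/day.
C = dPW/dt − E + P = (-9.05) − 1.3 + 9.69 = -0.7 mm/day.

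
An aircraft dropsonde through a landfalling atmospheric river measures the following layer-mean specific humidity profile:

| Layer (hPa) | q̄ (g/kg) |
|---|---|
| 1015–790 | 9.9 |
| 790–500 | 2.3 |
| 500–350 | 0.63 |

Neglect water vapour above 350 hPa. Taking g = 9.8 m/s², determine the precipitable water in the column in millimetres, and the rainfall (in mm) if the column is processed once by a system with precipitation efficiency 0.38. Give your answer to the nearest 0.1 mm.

Precipitable water is the column-integrated vapour mass per unit area: PW = (1/g) Σ q̄ Δp, with q in kg/kg and Δp in Pa (1 kg/m² of water = 1 mm).
Layer 1015–790 hPa: Δp = 225 hPa = 22500 Pa, q̄ = 0.0099 kg/kg → 0.0099 × 22500 / 9.8 = 22.73 mm
Layer 790–500 hPa: Δp = 290 hPa = 29000 Pa, q̄ = 0.0023 kg/kg → 0.0023 × 29000 / 9.8 = 6.81 mm
Layer 500–350 hPa: Δp = 150 hPa = 15000 Pa, q̄ = 0.00063 kg/kg → 0.00063 × 15000 / 9.8 = 0.96 mm
PW = 22.73 + 6.81 + 0.96 = 30.50 ≈ 30.5 mm.
Rainfall = ε × PW = 0.38 × 30.5 = 11.6 mm.

PW ≈ 30.5 mm; rainfall ≈ 11.6 mm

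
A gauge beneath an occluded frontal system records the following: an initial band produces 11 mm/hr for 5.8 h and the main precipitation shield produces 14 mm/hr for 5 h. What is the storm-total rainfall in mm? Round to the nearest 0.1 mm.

Total = Σ Rᵢ Δtᵢ = 11 × 5.8 + 14 × 5
      = 63.8 + 70 = 133.8 mm.

total ≈ 133.8 mm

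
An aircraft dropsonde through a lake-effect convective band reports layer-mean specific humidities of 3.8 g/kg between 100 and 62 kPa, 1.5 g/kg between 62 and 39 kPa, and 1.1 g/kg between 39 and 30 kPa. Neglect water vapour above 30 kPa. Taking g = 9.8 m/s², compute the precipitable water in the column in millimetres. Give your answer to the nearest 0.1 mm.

Precipitable water is the column-integrated vapour mass per unit area: PW = (1/g) Σ q̄ Δp, with q in kg/kg and Δp in Pa (1 kg/m² of water = 1 mm).
Layer 100–62 kPa: Δp = 380 hPa = 38000 Pa, q̄ = 0.0038 kg/kg → 0.0038 × 38000 / 9.8 = 14.73 mm
Layer 62–39 kPa: Δp = 230 hPa = 23000 Pa, q̄ = 0.0015 kg/kg → 0.0015 × 23000 / 9.8 = 3.52 mm
Layer 39–30 kPa: Δp = 90 hPa = 9000 Pa, q̄ = 0.0011 kg/kg → 0.0011 × 9000 / 9.8 = 1.01 mm
PW = 14.73 + 3.52 + 1.01 = 19.26 ≈ 19.3 mm.

PW ≈ 19.3 mm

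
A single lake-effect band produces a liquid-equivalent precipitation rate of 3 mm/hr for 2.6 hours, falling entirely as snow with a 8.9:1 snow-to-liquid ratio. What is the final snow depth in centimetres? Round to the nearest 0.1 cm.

snow depth ≈ 6.9 cm

Liquid-equivalent depth = 3 × 2.6 = 7.8 mm.
Snow depth = 7.8 mm × 8.9 = 69.42 mm = 6.9 cm.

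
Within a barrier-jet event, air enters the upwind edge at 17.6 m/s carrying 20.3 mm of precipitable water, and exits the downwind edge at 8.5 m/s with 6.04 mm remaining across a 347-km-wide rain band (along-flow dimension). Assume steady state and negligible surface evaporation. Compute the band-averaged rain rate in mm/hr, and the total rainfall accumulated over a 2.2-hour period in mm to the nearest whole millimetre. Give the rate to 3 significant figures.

R ≈ 3.17 mm/hr; total ≈ 7 mm

Column moisture flux per unit crosswind length is F = V × PW.
Inflow: F_in = 17.6 × 20.3 = 357.28 mm·m/s
Outflow: F_out = 8.5 × 6.04 = 51.34 mm·m/s
Steady-state rate R = (F_in − F_out)/L = (357.28 − 51.34) / 347000 m = 8.817e-04 mm/s.
R = 8.817e-04 × 3600 = 3.17 mm/hr.
Over 2.2 h: total = 3.17 × 2.2 = 6.974 ≈ 7 mm.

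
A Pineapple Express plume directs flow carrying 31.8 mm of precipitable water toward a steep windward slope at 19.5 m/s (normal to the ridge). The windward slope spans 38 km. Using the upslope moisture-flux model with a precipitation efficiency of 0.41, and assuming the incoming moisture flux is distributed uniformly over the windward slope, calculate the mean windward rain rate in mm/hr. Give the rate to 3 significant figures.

Incoming column moisture flux per unit ridge length: F = V × PW = 19.5 × 31.8 = 620.1 mm·m/s.
Spread over the 38 km slope with efficiency ε = 0.41: R = ε·F/W = 0.41 × 620.1 / 38000 m = 6.691e-03 mm/s.
R = 6.691e-03 × 3600 = 24.1 mm/hr.

R ≈ 24.1 mm/hr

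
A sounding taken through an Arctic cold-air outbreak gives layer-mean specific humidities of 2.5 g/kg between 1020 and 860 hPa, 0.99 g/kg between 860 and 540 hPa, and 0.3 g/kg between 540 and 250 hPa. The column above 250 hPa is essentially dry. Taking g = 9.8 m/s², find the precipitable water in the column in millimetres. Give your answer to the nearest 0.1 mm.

PW ≈ 8.2 mm

Precipitable water is the column-integrated vapour mass per unit area: PW = (1/g) Σ q̄ Δp, with q in kg/kg and Δp in Pa (1 kg/m² of water = 1 mm).
Layer 1020–860 hPa: Δp = 160 hPa = 16000 Pa, q̄ = 0.0025 kg/kg → 0.0025 × 16000 / 9.8 = 4.08 mm
Layer 860–540 hPa: Δp = 320 hPa = 32000 Pa, q̄ = 0.00099 kg/kg → 0.00099 × 32000 / 9.8 = 3.23 mm
Layer 540–250 hPa: Δp = 290 hPa = 29000 Pa, q̄ = 0.0003 kg/kg → 0.0003 × 29000 / 9.8 = 0.89 mm
PW = 4.08 + 3.23 + 0.89 = 8.20 ≈ 8.2 mm.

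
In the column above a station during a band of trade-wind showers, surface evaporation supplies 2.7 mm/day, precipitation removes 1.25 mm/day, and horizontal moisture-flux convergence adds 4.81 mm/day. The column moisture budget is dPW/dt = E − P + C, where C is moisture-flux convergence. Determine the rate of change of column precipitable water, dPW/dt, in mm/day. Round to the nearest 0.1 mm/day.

dPW/dt ≈ 6.3 mm/day

dPW/dt = E − P + C = 2.7 − 1.25 + (4.81) = 6.3 mm/day.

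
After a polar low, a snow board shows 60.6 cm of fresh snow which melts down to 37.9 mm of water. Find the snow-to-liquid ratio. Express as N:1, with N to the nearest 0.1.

ratio ≈ 16.0

Ratio = snow depth / SWE = 606 mm / 37.9 mm = 16.0, i.e. 16.0:1.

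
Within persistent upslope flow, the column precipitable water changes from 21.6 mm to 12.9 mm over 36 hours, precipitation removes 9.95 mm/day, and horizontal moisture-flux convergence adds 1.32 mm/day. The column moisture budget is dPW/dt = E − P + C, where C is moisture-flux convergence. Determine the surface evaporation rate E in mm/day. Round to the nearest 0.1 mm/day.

dPW/dt = (12.9 − 21.6) mm / (36/24 day) = -5.800 mm/day.
E = dPW/dt + P − C = (-5.800) + 9.95 − (1.32) = 2.8 mm/day.

E ≈ 2.8 mm/day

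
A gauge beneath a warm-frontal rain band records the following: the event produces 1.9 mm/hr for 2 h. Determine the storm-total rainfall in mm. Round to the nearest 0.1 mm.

total ≈ 3.8 mm

Total = Σ Rᵢ Δtᵢ = 1.9 × 2
      = 3.8 = 3.8 mm.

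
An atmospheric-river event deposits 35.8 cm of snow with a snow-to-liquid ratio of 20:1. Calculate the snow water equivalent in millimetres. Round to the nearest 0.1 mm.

SWE ≈ 17.9 mm

SWE = snow depth / ratio = 35.8 cm / 20 = 1.790 cm = 17.9 mm.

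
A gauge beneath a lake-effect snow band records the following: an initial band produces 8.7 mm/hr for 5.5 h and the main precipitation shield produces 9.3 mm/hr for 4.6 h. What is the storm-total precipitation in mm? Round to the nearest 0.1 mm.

total ≈ 90.6 mm

Total = Σ Rᵢ Δtᵢ = 8.7 × 5.5 + 9.3 × 4.6
      = 47.85 + 42.78 = 90.6 mm.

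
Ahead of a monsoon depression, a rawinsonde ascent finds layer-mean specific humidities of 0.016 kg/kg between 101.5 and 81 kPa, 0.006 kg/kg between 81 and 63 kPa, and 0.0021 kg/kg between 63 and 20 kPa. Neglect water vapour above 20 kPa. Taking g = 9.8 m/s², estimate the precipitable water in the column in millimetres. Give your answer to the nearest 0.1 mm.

PW ≈ 53.7 mm

Precipitable water is the column-integrated vapour mass per unit area: PW = (1/g) Σ q̄ Δp, with q in kg/kg and Δp in Pa (1 kg/m² of water = 1 mm).
Layer 101.5–81 kPa: Δp = 205 hPa = 20500 Pa, q̄ = 0.016 kg/kg → 0.016 × 20500 / 9.8 = 33.47 mm
Layer 81–63 kPa: Δp = 180 hPa = 18000 Pa, q̄ = 0.006 kg/kg → 0.006 × 18000 / 9.8 = 11.02 mm
Layer 63–20 kPa: Δp = 430 hPa = 43000 Pa, q̄ = 0.0021 kg/kg → 0.0021 × 43000 / 9.8 = 9.21 mm
PW = 33.47 + 11.02 + 9.21 = 53.70 ≈ 53.7 mm.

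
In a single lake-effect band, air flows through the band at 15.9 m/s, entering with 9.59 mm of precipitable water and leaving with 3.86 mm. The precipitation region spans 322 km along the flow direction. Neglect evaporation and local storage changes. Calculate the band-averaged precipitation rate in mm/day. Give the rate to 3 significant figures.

R ≈ 24.4 mm/day

Column moisture flux per unit crosswind length is F = V × PW.
Inflow: F_in = 15.9 × 9.59 = 152.481 mm·m/s
Outflow: F_out = 15.9 × 3.86 = 61.374 mm·m/s
Steady-state rate R = (F_in − F_out)/L = (152.481 − 61.374) / 322000 m = 2.829e-04 mm/s.
R = 2.829e-04 × 3600 × 24 = 24.4 mm/day.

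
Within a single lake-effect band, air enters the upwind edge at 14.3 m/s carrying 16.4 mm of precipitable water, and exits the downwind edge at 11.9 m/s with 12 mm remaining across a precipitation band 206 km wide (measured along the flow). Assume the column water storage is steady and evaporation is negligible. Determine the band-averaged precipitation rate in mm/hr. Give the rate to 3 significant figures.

Column moisture flux per unit crosswind length is F = V × PW.
Inflow: F_in = 14.3 × 16.4 = 234.52 mm·m/s
Outflow: F_out = 11.9 × 12 = 142.8 mm·m/s
Steady-state rate R = (F_in − F_out)/L = (234.52 − 142.8) / 206000 m = 4.452e-04 mm/s.
R = 4.452e-04 × 3600 = 1.60 mm/hr.

R ≈ 1.60 mm/hr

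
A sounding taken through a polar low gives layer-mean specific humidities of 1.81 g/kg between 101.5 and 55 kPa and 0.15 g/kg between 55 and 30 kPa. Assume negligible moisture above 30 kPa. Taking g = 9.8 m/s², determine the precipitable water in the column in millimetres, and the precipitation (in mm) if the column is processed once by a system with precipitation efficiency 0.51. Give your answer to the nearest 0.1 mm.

Precipitable water is the column-integrated vapour mass per unit area: PW = (1/g) Σ q̄ Δp, with q in kg/kg and Δp in Pa (1 kg/m² of water = 1 mm).
Layer 101.5–55 kPa: Δp = 465 hPa = 46500 Pa, q̄ = 0.00181 kg/kg → 0.00181 × 46500 / 9.8 = 8.59 mm
Layer 55–30 kPa: Δp = 250 hPa = 25000 Pa, q̄ = 0.00015 kg/kg → 0.00015 × 25000 / 9.8 = 0.38 mm
PW = 8.59 + 0.38 = 8.97 ≈ 9.0 mm.
Precipitation = ε × PW = 0.51 × 9.0 = 4.6 mm.

PW ≈ 9.0 mm; precipitation ≈ 4.6 mm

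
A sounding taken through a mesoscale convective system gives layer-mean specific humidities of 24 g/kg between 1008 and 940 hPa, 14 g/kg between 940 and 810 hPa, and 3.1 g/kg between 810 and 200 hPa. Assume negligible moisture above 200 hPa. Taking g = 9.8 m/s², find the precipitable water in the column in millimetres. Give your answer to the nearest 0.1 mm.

Precipitable water is the column-integrated vapour mass per unit area: PW = (1/g) Σ q̄ Δp, with q in kg/kg and Δp in Pa (1 kg/m² of water = 1 mm).
Layer 1008–940 hPa: Δp = 68 hPa = 6800 Pa, q̄ = 0.024 kg/kg → 0.024 × 6800 / 9.8 = 16.65 mm
Layer 940–810 hPa: Δp = 130 hPa = 13000 Pa, q̄ = 0.014 kg/kg → 0.014 × 13000 / 9.8 = 18.57 mm
Layer 810–200 hPa: Δp = 610 hPa = 61000 Pa, q̄ = 0.0031 kg/kg → 0.0031 × 61000 / 9.8 = 19.30 mm
PW = 16.65 + 18.57 + 19.30 = 54.52 ≈ 54.5 mm.

PW ≈ 54.5 mm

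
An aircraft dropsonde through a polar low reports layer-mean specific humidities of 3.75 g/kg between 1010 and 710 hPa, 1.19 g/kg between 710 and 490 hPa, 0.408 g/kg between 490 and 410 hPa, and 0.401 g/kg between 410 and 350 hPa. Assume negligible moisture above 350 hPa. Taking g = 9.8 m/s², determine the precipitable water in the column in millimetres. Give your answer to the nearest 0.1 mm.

Precipitable water is the column-integrated vapour mass per unit area: PW = (1/g) Σ q̄ Δp, with q in kg/kg and Δp in Pa (1 kg/m² of water = 1 mm).
Layer 1010–710 hPa: Δp = 300 hPa = 30000 Pa, q̄ = 0.00375 kg/kg → 0.00375 × 30000 / 9.8 = 11.48 mm
Layer 710–490 hPa: Δp = 220 hPa = 22000 Pa, q̄ = 0.00119 kg/kg → 0.00119 × 22000 / 9.8 = 2.67 mm
Layer 490–410 hPa: Δp = 80 hPa = 8000 Pa, q̄ = 0.000408 kg/kg → 0.000408 × 8000 / 9.8 = 0.33 mm
Layer 410–350 hPa: Δp = 60 hPa = 6000 Pa, q̄ = 0.000401 kg/kg → 0.000401 × 6000 / 9.8 = 0.25 mm
PW = 11.48 + 2.67 + 0.33 + 0.25 = 14.73 ≈ 14.7 mm.

PW ≈ 14.7 mm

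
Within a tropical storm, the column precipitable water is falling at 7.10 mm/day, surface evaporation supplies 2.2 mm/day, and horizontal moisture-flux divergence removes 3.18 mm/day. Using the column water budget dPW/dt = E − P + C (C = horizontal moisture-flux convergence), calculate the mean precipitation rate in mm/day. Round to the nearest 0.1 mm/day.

P ≈ 6.1 mm/day

dPW/dt = -7.10 mm/day.
P = E + C − dPW/dt = 2.2 + (-3.18) − (-7.10) = 6.1 mm/day.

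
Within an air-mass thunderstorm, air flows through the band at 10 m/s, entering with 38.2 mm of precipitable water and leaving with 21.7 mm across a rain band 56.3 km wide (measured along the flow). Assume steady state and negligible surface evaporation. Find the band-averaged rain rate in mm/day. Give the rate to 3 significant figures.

R ≈ 253 mm/day

Column moisture flux per unit crosswind length is F = V × PW.
Inflow: F_in = 10 × 38.2 = 382 mm·m/s
Outflow: F_out = 10 × 21.7 = 217 mm·m/s
Steady-state rate R = (F_in − F_out)/L = (382 − 217) / 56300 m = 2.931e-03 mm/s.
R = 2.931e-03 × 3600 × 24 = 253 mm/day.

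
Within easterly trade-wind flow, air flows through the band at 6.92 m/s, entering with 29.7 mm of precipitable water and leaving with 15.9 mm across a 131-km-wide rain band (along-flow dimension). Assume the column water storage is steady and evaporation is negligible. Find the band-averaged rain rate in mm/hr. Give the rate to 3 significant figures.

Column moisture flux per unit crosswind length is F = V × PW.
Inflow: F_in = 6.92 × 29.7 = 205.524 mm·m/s
Outflow: F_out = 6.92 × 15.9 = 110.028 mm·m/s
Steady-state rate R = (F_in − F_out)/L = (205.524 − 110.028) / 131000 m = 7.290e-04 mm/s.
R = 7.290e-04 × 3600 = 2.62 mm/hr.

R ≈ 2.62 mm/hr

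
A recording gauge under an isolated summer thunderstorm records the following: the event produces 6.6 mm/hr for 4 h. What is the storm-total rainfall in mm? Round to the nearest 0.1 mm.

Total = Σ Rᵢ Δtᵢ = 6.6 × 4
      = 26.4 = 26.4 mm.

total ≈ 26.4 mm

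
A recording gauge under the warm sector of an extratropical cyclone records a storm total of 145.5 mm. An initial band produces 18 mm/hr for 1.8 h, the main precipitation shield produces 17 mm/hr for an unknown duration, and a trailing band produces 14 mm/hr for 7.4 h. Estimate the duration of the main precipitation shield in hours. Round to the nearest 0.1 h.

duration ≈ 0.6 h

Known phases: 18 × 1.8 + 14 × 7.4 = 32.4 + 103.6 = 136 mm.
Remaining depth = 145.5 − 136 = 9.5 mm.
Duration = 9.5 / 17 = 0.6 h.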